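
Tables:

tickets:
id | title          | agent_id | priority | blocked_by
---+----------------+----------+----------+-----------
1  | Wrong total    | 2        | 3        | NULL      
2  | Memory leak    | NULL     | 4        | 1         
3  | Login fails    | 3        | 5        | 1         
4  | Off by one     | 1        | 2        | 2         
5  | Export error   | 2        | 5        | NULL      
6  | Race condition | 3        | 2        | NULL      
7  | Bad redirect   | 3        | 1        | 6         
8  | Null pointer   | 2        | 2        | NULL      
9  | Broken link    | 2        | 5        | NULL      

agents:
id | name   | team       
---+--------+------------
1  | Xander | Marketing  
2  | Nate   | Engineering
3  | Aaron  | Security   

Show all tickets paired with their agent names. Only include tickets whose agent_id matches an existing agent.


INNER JOIN keeps only tickets rows whose agent_id matches an id in agents. Walk through each ticket:
  - ticket 1 (Wrong total): agent_id=2 -> matches Nate
  - ticket 2 (Memory leak): agent_id=NULL, no match -> dropped
  - ticket 3 (Login fails): agent_id=3 -> matches Aaron
  - ticket 4 (Off by one): agent_id=1 -> matches Xander
  - ticket 5 (Export error): agent_id=2 -> matches Nate
  - ticket 6 (Race condition): agent_id=3 -> matches Aaron
  - ticket 7 (Bad redirect): agent_id=3 -> matches Aaron
  - ticket 8 (Null pointer): agent_id=2 -> matches Nate
  - ticket 9 (Broken link): agent_id=2 -> matches Nate
So 1 of 9 rows is dropped.

SQL:
SELECT a.title, b.name AS agent
FROM tickets a
INNER JOIN agents b ON a.agent_id = b.id

Result:
title          | agent 
---------------+-------
Wrong total    | Nate  
Login fails    | Aaron 
Off by one     | Xander
Export error   | Nate  
Race condition | Aaron 
Bad redirect   | Aaron 
Null pointer   | Nate  
Broken link    | Nate  


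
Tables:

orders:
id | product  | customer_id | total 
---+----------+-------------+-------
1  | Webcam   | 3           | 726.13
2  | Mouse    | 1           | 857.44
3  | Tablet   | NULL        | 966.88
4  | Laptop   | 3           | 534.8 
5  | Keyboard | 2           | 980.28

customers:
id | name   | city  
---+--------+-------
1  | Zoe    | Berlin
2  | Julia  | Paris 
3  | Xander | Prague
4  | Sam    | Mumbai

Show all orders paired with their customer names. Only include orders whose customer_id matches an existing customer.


INNER JOIN keeps only orders rows whose customer_id matches an id in customers. Walk through each order:
  - order 1 (Webcam): customer_id=3 -> matches Xander
  - order 2 (Mouse): customer_id=1 -> matches Zoe
  - order 3 (Tablet): customer_id=NULL, no match -> dropped
  - order 4 (Laptop): customer_id=3 -> matches Xander
  - order 5 (Keyboard): customer_id=2 -> matches Julia
So 1 of 5 rows is dropped.

SQL:
SELECT a.product, b.name AS customer
FROM orders a
INNER JOIN customers b ON a.customer_id = b.id

Result:
product  | customer
---------+---------
Webcam   | Xander  
Mouse    | Zoe     
Laptop   | Xander  
Keyboard | Julia   


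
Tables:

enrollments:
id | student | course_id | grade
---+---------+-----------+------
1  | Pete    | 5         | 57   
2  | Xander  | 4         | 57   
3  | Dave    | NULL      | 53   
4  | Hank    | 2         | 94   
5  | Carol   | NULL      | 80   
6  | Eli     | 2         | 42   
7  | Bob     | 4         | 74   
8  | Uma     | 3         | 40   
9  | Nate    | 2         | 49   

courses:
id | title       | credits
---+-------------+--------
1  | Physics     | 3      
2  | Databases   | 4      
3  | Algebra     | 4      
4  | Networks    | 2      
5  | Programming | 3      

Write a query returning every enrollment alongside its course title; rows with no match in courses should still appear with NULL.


LEFT JOIN keeps every row from enrollments (the left table); where course_id has no match in courses, the course columns become NULL. Walk through each enrollment:
  - enrollment 1 (Pete): course_id=5 -> matches Programming
  - enrollment 2 (Xander): course_id=4 -> matches Networks
  - enrollment 3 (Dave): course_id=NULL, no match -> kept with NULL
  - enrollment 4 (Hank): course_id=2 -> matches Databases
  - enrollment 5 (Carol): course_id=NULL, no match -> kept with NULL
  - enrollment 6 (Eli): course_id=2 -> matches Databases
  - enrollment 7 (Bob): course_id=4 -> matches Networks
  - enrollment 8 (Uma): course_id=3 -> matches Algebra
  - enrollment 9 (Nate): course_id=2 -> matches Databases
All 9 rows appear; 2 have NULL course.

SQL:
SELECT a.student, b.title AS course
FROM enrollments a
LEFT JOIN courses b ON a.course_id = b.id

Result:
student | course     
--------+------------
Pete    | Programming
Xander  | Networks   
Dave    | NULL       
Hank    | Databases  
Carol   | NULL       
Eli     | Databases  
Bob     | Networks   
Uma     | Algebra    
Nate    | Databases  


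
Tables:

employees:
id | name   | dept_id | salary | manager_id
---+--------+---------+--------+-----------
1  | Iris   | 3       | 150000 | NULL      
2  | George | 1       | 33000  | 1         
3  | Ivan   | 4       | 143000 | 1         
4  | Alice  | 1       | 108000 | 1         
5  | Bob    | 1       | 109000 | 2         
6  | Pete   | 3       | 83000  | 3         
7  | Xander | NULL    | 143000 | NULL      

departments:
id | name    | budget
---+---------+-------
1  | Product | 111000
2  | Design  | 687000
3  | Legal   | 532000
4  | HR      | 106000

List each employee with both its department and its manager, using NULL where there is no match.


Two LEFT JOINs from the same base table employees: one to departments via dept_id, one to employees itself via manager_id. Both are LEFT so every employee is preserved.
Match against departments:
  - employee 1 (Iris): dept_id=3 -> matches Legal
  - employee 2 (George): dept_id=1 -> matches Product
  - employee 3 (Ivan): dept_id=4 -> matches HR
  - employee 4 (Alice): dept_id=1 -> matches Product
  - employee 5 (Bob): dept_id=1 -> matches Product
  - employee 6 (Pete): dept_id=3 -> matches Legal
  - employee 7 (Xander): dept_id=NULL, no match -> kept with NULL
Match against employees (self):
  - employee 1 (Iris): manager_id=NULL -> NULL
  - employee 2 (George): manager_id=1 -> Iris
  - employee 3 (Ivan): manager_id=1 -> Iris
  - employee 4 (Alice): manager_id=1 -> Iris
  - employee 5 (Bob): manager_id=2 -> George
  - employee 6 (Pete): manager_id=3 -> Ivan
  - employee 7 (Xander): manager_id=NULL -> NULL

SQL:
SELECT a.name, b.name AS department, c.name AS manager
FROM employees a
LEFT JOIN departments b ON a.dept_id = b.id
LEFT JOIN employees c ON a.manager_id = c.id

Result:
name   | department | manager
-------+------------+--------
Iris   | Legal      | NULL   
George | Product    | Iris   
Ivan   | HR         | Iris   
Alice  | Product    | Iris   
Bob    | Product    | George 
Pete   | Legal      | Ivan   
Xander | NULL       | NULL   


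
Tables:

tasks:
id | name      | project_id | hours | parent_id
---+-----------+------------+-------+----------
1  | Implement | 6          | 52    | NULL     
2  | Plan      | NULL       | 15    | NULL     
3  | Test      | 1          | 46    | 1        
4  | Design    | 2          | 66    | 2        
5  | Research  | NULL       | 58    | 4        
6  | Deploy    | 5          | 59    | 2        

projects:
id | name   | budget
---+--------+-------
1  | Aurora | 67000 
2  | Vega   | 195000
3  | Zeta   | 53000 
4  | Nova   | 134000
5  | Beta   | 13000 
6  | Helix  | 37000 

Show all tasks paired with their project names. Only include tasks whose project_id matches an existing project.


INNER JOIN keeps only tasks rows whose project_id matches an id in projects. Walk through each task:
  - task 1 (Implement): project_id=6 -> matches Helix
  - task 2 (Plan): project_id=NULL, no match -> dropped
  - task 3 (Test): project_id=1 -> matches Aurora
  - task 4 (Design): project_id=2 -> matches Vega
  - task 5 (Research): project_id=NULL, no match -> dropped
  - task 6 (Deploy): project_id=5 -> matches Beta
So 2 of 6 rows are dropped.

SQL:
SELECT a.name, b.name AS project
FROM tasks a
INNER JOIN projects b ON a.project_id = b.id

Result:
name      | project
----------+--------
Implement | Helix  
Test      | Aurora 
Design    | Vega   
Deploy    | Beta   


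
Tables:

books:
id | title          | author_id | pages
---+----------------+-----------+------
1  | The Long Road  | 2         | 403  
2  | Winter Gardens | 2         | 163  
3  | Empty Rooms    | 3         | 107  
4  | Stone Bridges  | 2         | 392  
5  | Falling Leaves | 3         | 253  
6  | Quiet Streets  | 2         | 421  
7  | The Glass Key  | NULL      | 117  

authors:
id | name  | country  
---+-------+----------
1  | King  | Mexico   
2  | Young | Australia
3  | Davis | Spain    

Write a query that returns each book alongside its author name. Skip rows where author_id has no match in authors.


INNER JOIN keeps only books rows whose author_id matches an id in authors. Walk through each book:
  - book 1 (The Long Road): author_id=2 -> matches Young
  - book 2 (Winter Gardens): author_id=2 -> matches Young
  - book 3 (Empty Rooms): author_id=3 -> matches Davis
  - book 4 (Stone Bridges): author_id=2 -> matches Young
  - book 5 (Falling Leaves): author_id=3 -> matches Davis
  - book 6 (Quiet Streets): author_id=2 -> matches Young
  - book 7 (The Glass Key): author_id=NULL, no match -> dropped
So 1 of 7 rows is dropped.

SQL:
SELECT a.title, b.name AS author
FROM books a
INNER JOIN authors b ON a.author_id = b.id

Result:
title          | author
---------------+-------
The Long Road  | Young 
Winter Gardens | Young 
Empty Rooms    | Davis 
Stone Bridges  | Young 
Falling Leaves | Davis 
Quiet Streets  | Young 


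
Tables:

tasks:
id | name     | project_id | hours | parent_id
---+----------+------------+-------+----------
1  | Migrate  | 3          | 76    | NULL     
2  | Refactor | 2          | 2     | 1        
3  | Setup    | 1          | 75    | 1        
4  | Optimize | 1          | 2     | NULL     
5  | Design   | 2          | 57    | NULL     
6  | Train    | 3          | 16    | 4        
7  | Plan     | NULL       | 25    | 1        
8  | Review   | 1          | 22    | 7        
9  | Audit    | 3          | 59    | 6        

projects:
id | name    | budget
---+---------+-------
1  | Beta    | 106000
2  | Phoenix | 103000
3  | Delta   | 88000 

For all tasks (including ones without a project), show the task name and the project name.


LEFT JOIN keeps every row from tasks (the left table); where project_id has no match in projects, the project columns become NULL. Walk through each task:
  - task 1 (Migrate): project_id=3 -> matches Delta
  - task 2 (Refactor): project_id=2 -> matches Phoenix
  - task 3 (Setup): project_id=1 -> matches Beta
  - task 4 (Optimize): project_id=1 -> matches Beta
  - task 5 (Design): project_id=2 -> matches Phoenix
  - task 6 (Train): project_id=3 -> matches Delta
  - task 7 (Plan): project_id=NULL, no match -> kept with NULL
  - task 8 (Review): project_id=1 -> matches Beta
  - task 9 (Audit): project_id=3 -> matches Delta
All 9 rows appear; 1 has NULL project.

SQL:
SELECT a.name, b.name AS project
FROM tasks a
LEFT JOIN projects b ON a.project_id = b.id

Result:
name     | project
---------+--------
Migrate  | Delta  
Refactor | Phoenix
Setup    | Beta   
Optimize | Beta   
Design   | Phoenix
Train    | Delta  
Plan     | NULL   
Review   | Beta   
Audit    | Delta  


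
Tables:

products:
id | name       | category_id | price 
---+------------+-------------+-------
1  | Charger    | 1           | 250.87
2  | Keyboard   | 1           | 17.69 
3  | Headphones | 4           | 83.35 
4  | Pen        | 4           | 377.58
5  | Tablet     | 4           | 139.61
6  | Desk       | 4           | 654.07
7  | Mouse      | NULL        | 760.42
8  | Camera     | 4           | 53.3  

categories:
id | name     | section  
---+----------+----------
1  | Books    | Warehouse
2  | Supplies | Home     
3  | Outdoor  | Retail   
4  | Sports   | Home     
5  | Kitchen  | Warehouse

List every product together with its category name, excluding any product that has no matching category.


INNER JOIN keeps only products rows whose category_id matches an id in categories. Walk through each product:
  - product 1 (Charger): category_id=1 -> matches Books
  - product 2 (Keyboard): category_id=1 -> matches Books
  - product 3 (Headphones): category_id=4 -> matches Sports
  - product 4 (Pen): category_id=4 -> matches Sports
  - product 5 (Tablet): category_id=4 -> matches Sports
  - product 6 (Desk): category_id=4 -> matches Sports
  - product 7 (Mouse): category_id=NULL, no match -> dropped
  - product 8 (Camera): category_id=4 -> matches Sports
So 1 of 8 rows is dropped.

SQL:
SELECT a.name, b.name AS category
FROM products a
INNER JOIN categories b ON a.category_id = b.id

Result:
name       | category
-----------+---------
Charger    | Books   
Keyboard   | Books   
Headphones | Sports  
Pen        | Sports  
Tablet     | Sports  
Desk       | Sports  
Camera     | Sports  


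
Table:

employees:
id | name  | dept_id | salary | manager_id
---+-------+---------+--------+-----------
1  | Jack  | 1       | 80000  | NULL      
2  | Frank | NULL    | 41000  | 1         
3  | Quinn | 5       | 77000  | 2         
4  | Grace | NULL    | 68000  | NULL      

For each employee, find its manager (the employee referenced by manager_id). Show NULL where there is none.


This is a self-join: employees is joined to a second copy of itself, matching each row's manager_id to another row's id. Use LEFT JOIN so rows with manager_id=NULL are kept.
  - employee 1 (Jack): manager_id=NULL -> NULL
  - employee 2 (Frank): manager_id=1 -> Jack
  - employee 3 (Quinn): manager_id=2 -> Frank
  - employee 4 (Grace): manager_id=NULL -> NULL

SQL:
SELECT a.name AS item, b.name AS manager
FROM employees a
LEFT JOIN employees b ON a.manager_id = b.id

Result:
item  | manager
------+--------
Jack  | NULL   
Frank | Jack   
Quinn | Frank  
Grace | NULL   


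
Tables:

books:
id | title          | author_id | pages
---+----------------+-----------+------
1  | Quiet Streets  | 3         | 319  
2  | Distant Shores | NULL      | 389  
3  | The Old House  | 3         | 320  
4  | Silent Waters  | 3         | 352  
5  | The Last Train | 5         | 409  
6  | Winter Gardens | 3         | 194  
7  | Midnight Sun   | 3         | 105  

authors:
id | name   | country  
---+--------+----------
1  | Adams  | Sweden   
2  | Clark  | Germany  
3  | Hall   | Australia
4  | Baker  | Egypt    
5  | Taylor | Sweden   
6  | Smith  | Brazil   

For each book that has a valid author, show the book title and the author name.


INNER JOIN keeps only books rows whose author_id matches an id in authors. Walk through each book:
  - book 1 (Quiet Streets): author_id=3 -> matches Hall
  - book 2 (Distant Shores): author_id=NULL, no match -> dropped
  - book 3 (The Old House): author_id=3 -> matches Hall
  - book 4 (Silent Waters): author_id=3 -> matches Hall
  - book 5 (The Last Train): author_id=5 -> matches Taylor
  - book 6 (Winter Gardens): author_id=3 -> matches Hall
  - book 7 (Midnight Sun): author_id=3 -> matches Hall
So 1 of 7 rows is dropped.

SQL:
SELECT a.title, b.name AS author
FROM books a
INNER JOIN authors b ON a.author_id = b.id

Result:
title          | author
---------------+-------
Quiet Streets  | Hall  
The Old House  | Hall  
Silent Waters  | Hall  
The Last Train | Taylor
Winter Gardens | Hall  
Midnight Sun   | Hall  


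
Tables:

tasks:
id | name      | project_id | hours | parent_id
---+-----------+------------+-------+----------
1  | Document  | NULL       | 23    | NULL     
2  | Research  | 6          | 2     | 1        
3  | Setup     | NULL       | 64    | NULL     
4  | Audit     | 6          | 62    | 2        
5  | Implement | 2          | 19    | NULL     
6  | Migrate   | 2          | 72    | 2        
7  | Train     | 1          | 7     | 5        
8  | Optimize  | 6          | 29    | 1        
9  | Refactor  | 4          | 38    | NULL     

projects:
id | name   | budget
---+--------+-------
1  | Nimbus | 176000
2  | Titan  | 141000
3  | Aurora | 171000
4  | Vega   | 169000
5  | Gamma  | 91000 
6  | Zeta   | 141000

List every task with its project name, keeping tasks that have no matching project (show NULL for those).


LEFT JOIN keeps every row from tasks (the left table); where project_id has no match in projects, the project columns become NULL. Walk through each task:
  - task 1 (Document): project_id=NULL, no match -> kept with NULL
  - task 2 (Research): project_id=6 -> matches Zeta
  - task 3 (Setup): project_id=NULL, no match -> kept with NULL
  - task 4 (Audit): project_id=6 -> matches Zeta
  - task 5 (Implement): project_id=2 -> matches Titan
  - task 6 (Migrate): project_id=2 -> matches Titan
  - task 7 (Train): project_id=1 -> matches Nimbus
  - task 8 (Optimize): project_id=6 -> matches Zeta
  - task 9 (Refactor): project_id=4 -> matches Vega
All 9 rows appear; 2 have NULL project.

SQL:
SELECT a.name, b.name AS project
FROM tasks a
LEFT JOIN projects b ON a.project_id = b.id

Result:
name      | project
----------+--------
Document  | NULL   
Research  | Zeta   
Setup     | NULL   
Audit     | Zeta   
Implement | Titan  
Migrate   | Titan  
Train     | Nimbus 
Optimize  | Zeta   
Refactor  | Vega   


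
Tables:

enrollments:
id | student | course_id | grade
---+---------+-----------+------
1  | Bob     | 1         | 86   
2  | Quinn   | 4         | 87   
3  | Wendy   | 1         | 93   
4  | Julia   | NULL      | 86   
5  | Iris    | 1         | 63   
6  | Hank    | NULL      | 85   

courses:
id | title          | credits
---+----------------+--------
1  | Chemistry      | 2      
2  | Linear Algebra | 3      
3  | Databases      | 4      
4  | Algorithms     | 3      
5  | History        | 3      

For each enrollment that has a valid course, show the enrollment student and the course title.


INNER JOIN keeps only enrollments rows whose course_id matches an id in courses. Walk through each enrollment:
  - enrollment 1 (Bob): course_id=1 -> matches Chemistry
  - enrollment 2 (Quinn): course_id=4 -> matches Algorithms
  - enrollment 3 (Wendy): course_id=1 -> matches Chemistry
  - enrollment 4 (Julia): course_id=NULL, no match -> dropped
  - enrollment 5 (Iris): course_id=1 -> matches Chemistry
  - enrollment 6 (Hank): course_id=NULL, no match -> dropped
So 2 of 6 rows are dropped.

SQL:
SELECT a.student, b.title AS course
FROM enrollments a
INNER JOIN courses b ON a.course_id = b.id

Result:
student | course    
--------+-----------
Bob     | Chemistry 
Quinn   | Algorithms
Wendy   | Chemistry 
Iris    | Chemistry 


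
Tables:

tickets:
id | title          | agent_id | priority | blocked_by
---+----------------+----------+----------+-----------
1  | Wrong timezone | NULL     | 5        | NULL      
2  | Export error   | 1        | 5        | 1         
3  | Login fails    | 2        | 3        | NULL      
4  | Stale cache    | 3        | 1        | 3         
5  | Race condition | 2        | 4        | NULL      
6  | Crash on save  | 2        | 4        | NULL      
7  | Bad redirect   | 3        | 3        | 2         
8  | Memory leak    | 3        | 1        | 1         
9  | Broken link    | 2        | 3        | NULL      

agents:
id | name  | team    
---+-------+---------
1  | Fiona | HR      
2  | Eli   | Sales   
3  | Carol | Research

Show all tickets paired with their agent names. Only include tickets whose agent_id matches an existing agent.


INNER JOIN keeps only tickets rows whose agent_id matches an id in agents. Walk through each ticket:
  - ticket 1 (Wrong timezone): agent_id=NULL, no match -> dropped
  - ticket 2 (Export error): agent_id=1 -> matches Fiona
  - ticket 3 (Login fails): agent_id=2 -> matches Eli
  - ticket 4 (Stale cache): agent_id=3 -> matches Carol
  - ticket 5 (Race condition): agent_id=2 -> matches Eli
  - ticket 6 (Crash on save): agent_id=2 -> matches Eli
  - ticket 7 (Bad redirect): agent_id=3 -> matches Carol
  - ticket 8 (Memory leak): agent_id=3 -> matches Carol
  - ticket 9 (Broken link): agent_id=2 -> matches Eli
So 1 of 9 rows is dropped.

SQL:
SELECT a.title, b.name AS agent
FROM tickets a
INNER JOIN agents b ON a.agent_id = b.id

Result:
title          | agent
---------------+------
Export error   | Fiona
Login fails    | Eli  
Stale cache    | Carol
Race condition | Eli  
Crash on save  | Eli  
Bad redirect   | Carol
Memory leak    | Carol
Broken link    | Eli  


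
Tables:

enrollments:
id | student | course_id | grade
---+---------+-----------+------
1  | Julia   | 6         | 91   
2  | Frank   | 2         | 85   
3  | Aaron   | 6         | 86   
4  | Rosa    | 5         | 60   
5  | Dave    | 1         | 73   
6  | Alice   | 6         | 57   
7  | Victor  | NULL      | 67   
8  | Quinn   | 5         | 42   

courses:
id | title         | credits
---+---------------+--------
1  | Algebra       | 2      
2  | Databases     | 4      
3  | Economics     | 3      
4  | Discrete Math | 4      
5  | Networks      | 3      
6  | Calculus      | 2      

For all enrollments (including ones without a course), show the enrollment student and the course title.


LEFT JOIN keeps every row from enrollments (the left table); where course_id has no match in courses, the course columns become NULL. Walk through each enrollment:
  - enrollment 1 (Julia): course_id=6 -> matches Calculus
  - enrollment 2 (Frank): course_id=2 -> matches Databases
  - enrollment 3 (Aaron): course_id=6 -> matches Calculus
  - enrollment 4 (Rosa): course_id=5 -> matches Networks
  - enrollment 5 (Dave): course_id=1 -> matches Algebra
  - enrollment 6 (Alice): course_id=6 -> matches Calculus
  - enrollment 7 (Victor): course_id=NULL, no match -> kept with NULL
  - enrollment 8 (Quinn): course_id=5 -> matches Networks
All 8 rows appear; 1 has NULL course.

SQL:
SELECT a.student, b.title AS course
FROM enrollments a
LEFT JOIN courses b ON a.course_id = b.id

Result:
student | course   
--------+----------
Julia   | Calculus 
Frank   | Databases
Aaron   | Calculus 
Rosa    | Networks 
Dave    | Algebra  
Alice   | Calculus 
Victor  | NULL     
Quinn   | Networks 


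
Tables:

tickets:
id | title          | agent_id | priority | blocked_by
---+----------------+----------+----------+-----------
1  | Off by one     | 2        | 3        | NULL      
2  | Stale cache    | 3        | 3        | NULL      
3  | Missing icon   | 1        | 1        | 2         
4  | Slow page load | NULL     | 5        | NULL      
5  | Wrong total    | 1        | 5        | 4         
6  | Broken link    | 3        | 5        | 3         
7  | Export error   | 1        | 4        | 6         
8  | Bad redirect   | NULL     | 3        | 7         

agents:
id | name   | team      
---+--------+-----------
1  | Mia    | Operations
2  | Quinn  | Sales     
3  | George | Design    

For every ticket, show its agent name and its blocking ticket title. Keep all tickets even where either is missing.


Two LEFT JOINs from the same base table tickets: one to agents via agent_id, one to tickets itself via blocked_by. Both are LEFT so every ticket is preserved.
Match against agents:
  - ticket 1 (Off by one): agent_id=2 -> matches Quinn
  - ticket 2 (Stale cache): agent_id=3 -> matches George
  - ticket 3 (Missing icon): agent_id=1 -> matches Mia
  - ticket 4 (Slow page load): agent_id=NULL, no match -> kept with NULL
  - ticket 5 (Wrong total): agent_id=1 -> matches Mia
  - ticket 6 (Broken link): agent_id=3 -> matches George
  - ticket 7 (Export error): agent_id=1 -> matches Mia
  - ticket 8 (Bad redirect): agent_id=NULL, no match -> kept with NULL
Match against tickets (self):
  - ticket 1 (Off by one): blocked_by=NULL -> NULL
  - ticket 2 (Stale cache): blocked_by=NULL -> NULL
  - ticket 3 (Missing icon): blocked_by=2 -> Stale cache
  - ticket 4 (Slow page load): blocked_by=NULL -> NULL
  - ticket 5 (Wrong total): blocked_by=4 -> Slow page load
  - ticket 6 (Broken link): blocked_by=3 -> Missing icon
  - ticket 7 (Export error): blocked_by=6 -> Broken link
  - ticket 8 (Bad redirect): blocked_by=7 -> Export error

SQL:
SELECT a.title, b.name AS agent, c.title AS blocked_by
FROM tickets a
LEFT JOIN agents b ON a.agent_id = b.id
LEFT JOIN tickets c ON a.blocked_by = c.id

Result:
title          | agent  | blocked_by    
---------------+--------+---------------
Off by one     | Quinn  | NULL          
Stale cache    | George | NULL          
Missing icon   | Mia    | Stale cache   
Slow page load | NULL   | NULL          
Wrong total    | Mia    | Slow page load
Broken link    | George | Missing icon  
Export error   | Mia    | Broken link   
Bad redirect   | NULL   | Export error  


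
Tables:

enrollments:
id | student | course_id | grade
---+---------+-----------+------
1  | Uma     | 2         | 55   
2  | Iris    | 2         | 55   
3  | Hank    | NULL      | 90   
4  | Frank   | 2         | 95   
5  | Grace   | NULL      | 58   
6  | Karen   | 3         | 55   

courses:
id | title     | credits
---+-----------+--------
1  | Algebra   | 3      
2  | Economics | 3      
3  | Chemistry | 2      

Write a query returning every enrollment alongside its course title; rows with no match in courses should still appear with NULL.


LEFT JOIN keeps every row from enrollments (the left table); where course_id has no match in courses, the course columns become NULL. Walk through each enrollment:
  - enrollment 1 (Uma): course_id=2 -> matches Economics
  - enrollment 2 (Iris): course_id=2 -> matches Economics
  - enrollment 3 (Hank): course_id=NULL, no match -> kept with NULL
  - enrollment 4 (Frank): course_id=2 -> matches Economics
  - enrollment 5 (Grace): course_id=NULL, no match -> kept with NULL
  - enrollment 6 (Karen): course_id=3 -> matches Chemistry
All 6 rows appear; 2 have NULL course.

SQL:
SELECT a.student, b.title AS course
FROM enrollments a
LEFT JOIN courses b ON a.course_id = b.id

Result:
student | course   
--------+----------
Uma     | Economics
Iris    | Economics
Hank    | NULL     
Frank   | Economics
Grace   | NULL     
Karen   | Chemistry


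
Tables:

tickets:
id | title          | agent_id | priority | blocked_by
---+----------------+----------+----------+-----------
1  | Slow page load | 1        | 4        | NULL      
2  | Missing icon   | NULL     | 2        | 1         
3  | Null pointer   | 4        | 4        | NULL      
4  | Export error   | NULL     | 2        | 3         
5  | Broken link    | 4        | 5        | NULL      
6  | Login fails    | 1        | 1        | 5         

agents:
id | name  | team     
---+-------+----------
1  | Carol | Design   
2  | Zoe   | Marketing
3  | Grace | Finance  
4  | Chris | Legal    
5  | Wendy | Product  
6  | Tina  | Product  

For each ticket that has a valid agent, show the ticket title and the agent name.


INNER JOIN keeps only tickets rows whose agent_id matches an id in agents. Walk through each ticket:
  - ticket 1 (Slow page load): agent_id=1 -> matches Carol
  - ticket 2 (Missing icon): agent_id=NULL, no match -> dropped
  - ticket 3 (Null pointer): agent_id=4 -> matches Chris
  - ticket 4 (Export error): agent_id=NULL, no match -> dropped
  - ticket 5 (Broken link): agent_id=4 -> matches Chris
  - ticket 6 (Login fails): agent_id=1 -> matches Carol
So 2 of 6 rows are dropped.

SQL:
SELECT a.title, b.name AS agent
FROM tickets a
INNER JOIN agents b ON a.agent_id = b.id

Result:
title          | agent
---------------+------
Slow page load | Carol
Null pointer   | Chris
Broken link    | Chris
Login fails    | Carol


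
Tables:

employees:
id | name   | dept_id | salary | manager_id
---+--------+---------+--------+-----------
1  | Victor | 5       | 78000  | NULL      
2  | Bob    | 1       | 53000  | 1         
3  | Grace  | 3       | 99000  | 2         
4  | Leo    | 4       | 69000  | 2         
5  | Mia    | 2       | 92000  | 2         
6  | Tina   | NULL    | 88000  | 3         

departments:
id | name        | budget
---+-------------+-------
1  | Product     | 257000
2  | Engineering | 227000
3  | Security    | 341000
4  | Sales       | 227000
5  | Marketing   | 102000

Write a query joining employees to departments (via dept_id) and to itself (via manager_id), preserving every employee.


Two LEFT JOINs from the same base table employees: one to departments via dept_id, one to employees itself via manager_id. Both are LEFT so every employee is preserved.
Match against departments:
  - employee 1 (Victor): dept_id=5 -> matches Marketing
  - employee 2 (Bob): dept_id=1 -> matches Product
  - employee 3 (Grace): dept_id=3 -> matches Security
  - employee 4 (Leo): dept_id=4 -> matches Sales
  - employee 5 (Mia): dept_id=2 -> matches Engineering
  - employee 6 (Tina): dept_id=NULL, no match -> kept with NULL
Match against employees (self):
  - employee 1 (Victor): manager_id=NULL -> NULL
  - employee 2 (Bob): manager_id=1 -> Victor
  - employee 3 (Grace): manager_id=2 -> Bob
  - employee 4 (Leo): manager_id=2 -> Bob
  - employee 5 (Mia): manager_id=2 -> Bob
  - employee 6 (Tina): manager_id=3 -> Grace

SQL:
SELECT a.name, b.name AS department, c.name AS manager
FROM employees a
LEFT JOIN departments b ON a.dept_id = b.id
LEFT JOIN employees c ON a.manager_id = c.id

Result:
name   | department  | manager
-------+-------------+--------
Victor | Marketing   | NULL   
Bob    | Product     | Victor 
Grace  | Security    | Bob    
Leo    | Sales       | Bob    
Mia    | Engineering | Bob    
Tina   | NULL        | Grace  


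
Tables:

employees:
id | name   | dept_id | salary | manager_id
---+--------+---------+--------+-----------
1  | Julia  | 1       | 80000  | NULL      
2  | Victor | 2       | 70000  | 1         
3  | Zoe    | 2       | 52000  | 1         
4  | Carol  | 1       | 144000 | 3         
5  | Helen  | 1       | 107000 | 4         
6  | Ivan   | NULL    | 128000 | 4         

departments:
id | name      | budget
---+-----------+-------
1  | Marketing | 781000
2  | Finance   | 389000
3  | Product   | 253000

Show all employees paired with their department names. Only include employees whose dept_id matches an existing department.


INNER JOIN keeps only employees rows whose dept_id matches an id in departments. Walk through each employee:
  - employee 1 (Julia): dept_id=1 -> matches Marketing
  - employee 2 (Victor): dept_id=2 -> matches Finance
  - employee 3 (Zoe): dept_id=2 -> matches Finance
  - employee 4 (Carol): dept_id=1 -> matches Marketing
  - employee 5 (Helen): dept_id=1 -> matches Marketing
  - employee 6 (Ivan): dept_id=NULL, no match -> dropped
So 1 of 6 rows is dropped.

SQL:
SELECT a.name, b.name AS department
FROM employees a
INNER JOIN departments b ON a.dept_id = b.id

Result:
name   | department
-------+-----------
Julia  | Marketing 
Victor | Finance   
Zoe    | Finance   
Carol  | Marketing 
Helen  | Marketing 


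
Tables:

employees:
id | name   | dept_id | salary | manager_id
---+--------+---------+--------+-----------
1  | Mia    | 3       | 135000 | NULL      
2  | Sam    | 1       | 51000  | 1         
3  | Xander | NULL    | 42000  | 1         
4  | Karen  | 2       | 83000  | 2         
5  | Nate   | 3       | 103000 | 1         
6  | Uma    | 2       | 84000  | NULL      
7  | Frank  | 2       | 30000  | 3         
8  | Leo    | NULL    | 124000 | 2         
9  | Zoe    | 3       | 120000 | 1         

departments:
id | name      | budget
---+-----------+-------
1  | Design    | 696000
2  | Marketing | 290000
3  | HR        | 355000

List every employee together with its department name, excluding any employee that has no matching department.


INNER JOIN keeps only employees rows whose dept_id matches an id in departments. Walk through each employee:
  - employee 1 (Mia): dept_id=3 -> matches HR
  - employee 2 (Sam): dept_id=1 -> matches Design
  - employee 3 (Xander): dept_id=NULL, no match -> dropped
  - employee 4 (Karen): dept_id=2 -> matches Marketing
  - employee 5 (Nate): dept_id=3 -> matches HR
  - employee 6 (Uma): dept_id=2 -> matches Marketing
  - employee 7 (Frank): dept_id=2 -> matches Marketing
  - employee 8 (Leo): dept_id=NULL, no match -> dropped
  - employee 9 (Zoe): dept_id=3 -> matches HR
So 2 of 9 rows are dropped.

SQL:
SELECT a.name, b.name AS department
FROM employees a
INNER JOIN departments b ON a.dept_id = b.id

Result:
name  | department
------+-----------
Mia   | HR        
Sam   | Design    
Karen | Marketing 
Nate  | HR        
Uma   | Marketing 
Frank | Marketing 
Zoe   | HR        


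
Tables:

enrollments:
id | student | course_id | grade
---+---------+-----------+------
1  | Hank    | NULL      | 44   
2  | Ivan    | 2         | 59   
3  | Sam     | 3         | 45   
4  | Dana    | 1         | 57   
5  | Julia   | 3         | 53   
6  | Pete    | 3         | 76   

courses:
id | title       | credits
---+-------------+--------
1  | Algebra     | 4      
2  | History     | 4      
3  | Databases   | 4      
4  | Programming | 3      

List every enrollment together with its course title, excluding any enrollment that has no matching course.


INNER JOIN keeps only enrollments rows whose course_id matches an id in courses. Walk through each enrollment:
  - enrollment 1 (Hank): course_id=NULL, no match -> dropped
  - enrollment 2 (Ivan): course_id=2 -> matches History
  - enrollment 3 (Sam): course_id=3 -> matches Databases
  - enrollment 4 (Dana): course_id=1 -> matches Algebra
  - enrollment 5 (Julia): course_id=3 -> matches Databases
  - enrollment 6 (Pete): course_id=3 -> matches Databases
So 1 of 6 rows is dropped.

SQL:
SELECT a.student, b.title AS course
FROM enrollments a
INNER JOIN courses b ON a.course_id = b.id

Result:
student | course   
--------+----------
Ivan    | History  
Sam     | Databases
Dana    | Algebra  
Julia   | Databases
Pete    | Databases


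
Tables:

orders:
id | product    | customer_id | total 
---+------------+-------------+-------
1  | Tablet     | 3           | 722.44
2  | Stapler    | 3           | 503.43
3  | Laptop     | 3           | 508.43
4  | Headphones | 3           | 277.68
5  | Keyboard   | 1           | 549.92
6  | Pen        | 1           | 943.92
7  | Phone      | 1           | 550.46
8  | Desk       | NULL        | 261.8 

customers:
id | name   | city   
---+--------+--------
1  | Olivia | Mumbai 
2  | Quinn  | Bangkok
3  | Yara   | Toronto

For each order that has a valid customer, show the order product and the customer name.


INNER JOIN keeps only orders rows whose customer_id matches an id in customers. Walk through each order:
  - order 1 (Tablet): customer_id=3 -> matches Yara
  - order 2 (Stapler): customer_id=3 -> matches Yara
  - order 3 (Laptop): customer_id=3 -> matches Yara
  - order 4 (Headphones): customer_id=3 -> matches Yara
  - order 5 (Keyboard): customer_id=1 -> matches Olivia
  - order 6 (Pen): customer_id=1 -> matches Olivia
  - order 7 (Phone): customer_id=1 -> matches Olivia
  - order 8 (Desk): customer_id=NULL, no match -> dropped
So 1 of 8 rows is dropped.

SQL:
SELECT a.product, b.name AS customer
FROM orders a
INNER JOIN customers b ON a.customer_id = b.id

Result:
product    | customer
-----------+---------
Tablet     | Yara    
Stapler    | Yara    
Laptop     | Yara    
Headphones | Yara    
Keyboard   | Olivia  
Pen        | Olivia  
Phone      | Olivia  


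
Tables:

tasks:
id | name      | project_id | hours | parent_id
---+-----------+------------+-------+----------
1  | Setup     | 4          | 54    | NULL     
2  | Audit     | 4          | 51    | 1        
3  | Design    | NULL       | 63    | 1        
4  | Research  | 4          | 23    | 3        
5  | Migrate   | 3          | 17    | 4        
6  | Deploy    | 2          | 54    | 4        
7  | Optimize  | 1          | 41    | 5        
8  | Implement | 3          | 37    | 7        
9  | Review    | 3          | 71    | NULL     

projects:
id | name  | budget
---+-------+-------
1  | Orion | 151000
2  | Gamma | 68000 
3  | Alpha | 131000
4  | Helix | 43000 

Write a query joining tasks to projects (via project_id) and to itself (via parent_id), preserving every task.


Two LEFT JOINs from the same base table tasks: one to projects via project_id, one to tasks itself via parent_id. Both are LEFT so every task is preserved.
Match against projects:
  - task 1 (Setup): project_id=4 -> matches Helix
  - task 2 (Audit): project_id=4 -> matches Helix
  - task 3 (Design): project_id=NULL, no match -> kept with NULL
  - task 4 (Research): project_id=4 -> matches Helix
  - task 5 (Migrate): project_id=3 -> matches Alpha
  - task 6 (Deploy): project_id=2 -> matches Gamma
  - task 7 (Optimize): project_id=1 -> matches Orion
  - task 8 (Implement): project_id=3 -> matches Alpha
  - task 9 (Review): project_id=3 -> matches Alpha
Match against tasks (self):
  - task 1 (Setup): parent_id=NULL -> NULL
  - task 2 (Audit): parent_id=1 -> Setup
  - task 3 (Design): parent_id=1 -> Setup
  - task 4 (Research): parent_id=3 -> Design
  - task 5 (Migrate): parent_id=4 -> Research
  - task 6 (Deploy): parent_id=4 -> Research
  - task 7 (Optimize): parent_id=5 -> Migrate
  - task 8 (Implement): parent_id=7 -> Optimize
  - task 9 (Review): parent_id=NULL -> NULL

SQL:
SELECT a.name, b.name AS project, c.name AS parent
FROM tasks a
LEFT JOIN projects b ON a.project_id = b.id
LEFT JOIN tasks c ON a.parent_id = c.id

Result:
name      | project | parent  
----------+---------+---------
Setup     | Helix   | NULL    
Audit     | Helix   | Setup   
Design    | NULL    | Setup   
Research  | Helix   | Design  
Migrate   | Alpha   | Research
Deploy    | Gamma   | Research
Optimize  | Orion   | Migrate 
Implement | Alpha   | Optimize
Review    | Alpha   | NULL    


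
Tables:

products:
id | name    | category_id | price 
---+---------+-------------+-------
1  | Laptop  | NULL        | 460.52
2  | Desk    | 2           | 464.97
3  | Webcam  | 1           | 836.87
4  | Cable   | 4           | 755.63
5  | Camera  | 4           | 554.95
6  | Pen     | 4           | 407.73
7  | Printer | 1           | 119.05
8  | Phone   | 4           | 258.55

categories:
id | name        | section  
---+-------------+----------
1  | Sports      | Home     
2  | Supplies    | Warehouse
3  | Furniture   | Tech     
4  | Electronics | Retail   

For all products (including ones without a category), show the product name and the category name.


LEFT JOIN keeps every row from products (the left table); where category_id has no match in categories, the category columns become NULL. Walk through each product:
  - product 1 (Laptop): category_id=NULL, no match -> kept with NULL
  - product 2 (Desk): category_id=2 -> matches Supplies
  - product 3 (Webcam): category_id=1 -> matches Sports
  - product 4 (Cable): category_id=4 -> matches Electronics
  - product 5 (Camera): category_id=4 -> matches Electronics
  - product 6 (Pen): category_id=4 -> matches Electronics
  - product 7 (Printer): category_id=1 -> matches Sports
  - product 8 (Phone): category_id=4 -> matches Electronics
All 8 rows appear; 1 has NULL category.

SQL:
SELECT a.name, b.name AS category
FROM products a
LEFT JOIN categories b ON a.category_id = b.id

Result:
name    | category   
--------+------------
Laptop  | NULL       
Desk    | Supplies   
Webcam  | Sports     
Cable   | Electronics
Camera  | Electronics
Pen     | Electronics
Printer | Sports     
Phone   | Electronics


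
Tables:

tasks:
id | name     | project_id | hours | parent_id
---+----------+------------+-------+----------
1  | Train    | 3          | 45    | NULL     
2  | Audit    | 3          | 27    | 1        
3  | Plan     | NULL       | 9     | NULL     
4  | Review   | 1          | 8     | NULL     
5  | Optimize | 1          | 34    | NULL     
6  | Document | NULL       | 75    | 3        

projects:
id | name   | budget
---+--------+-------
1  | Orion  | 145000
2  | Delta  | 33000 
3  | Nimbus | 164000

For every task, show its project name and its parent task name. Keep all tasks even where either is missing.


Two LEFT JOINs from the same base table tasks: one to projects via project_id, one to tasks itself via parent_id. Both are LEFT so every task is preserved.
Match against projects:
  - task 1 (Train): project_id=3 -> matches Nimbus
  - task 2 (Audit): project_id=3 -> matches Nimbus
  - task 3 (Plan): project_id=NULL, no match -> kept with NULL
  - task 4 (Review): project_id=1 -> matches Orion
  - task 5 (Optimize): project_id=1 -> matches Orion
  - task 6 (Document): project_id=NULL, no match -> kept with NULL
Match against tasks (self):
  - task 1 (Train): parent_id=NULL -> NULL
  - task 2 (Audit): parent_id=1 -> Train
  - task 3 (Plan): parent_id=NULL -> NULL
  - task 4 (Review): parent_id=NULL -> NULL
  - task 5 (Optimize): parent_id=NULL -> NULL
  - task 6 (Document): parent_id=3 -> Plan

SQL:
SELECT a.name, b.name AS project, c.name AS parent
FROM tasks a
LEFT JOIN projects b ON a.project_id = b.id
LEFT JOIN tasks c ON a.parent_id = c.id

Result:
name     | project | parent
---------+---------+-------
Train    | Nimbus  | NULL  
Audit    | Nimbus  | Train 
Plan     | NULL    | NULL  
Review   | Orion   | NULL  
Optimize | Orion   | NULL  
Document | NULL    | Plan  
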